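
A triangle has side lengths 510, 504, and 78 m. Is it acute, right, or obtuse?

right

Compare the square of the longest side to the sum of squares of the other two: 78² + 504² = 260100 = 510².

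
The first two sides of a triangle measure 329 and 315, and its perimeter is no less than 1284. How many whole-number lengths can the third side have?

4

Triangle inequality: 14 < x < 644. Perimeter ≥ 1284 gives x ≥ 1284 − 329 − 315 = 640.
So 640 ≤ x < 644; integers 640 through 643: 4 values.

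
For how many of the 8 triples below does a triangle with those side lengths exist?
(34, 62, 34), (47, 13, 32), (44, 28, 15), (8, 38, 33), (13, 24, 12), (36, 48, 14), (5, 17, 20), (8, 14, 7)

6

(34,34,62): 34+34 > 62 → valid
(13,32,47): 13+32 ≤ 47 → not valid
(15,28,44): 15+28 ≤ 44 → not valid
(8,33,38): 8+33 > 38 → valid
(12,13,24): 12+13 > 24 → valid
(14,36,48): 14+36 > 48 → valid
(5,17,20): 5+17 > 20 → valid
(7,8,14): 7+8 > 14 → valid
6 of the 8 triples form a triangle.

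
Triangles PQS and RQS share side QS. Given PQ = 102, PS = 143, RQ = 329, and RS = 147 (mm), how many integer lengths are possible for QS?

62

From triangle PQS: 41 < QS < 245.
From triangle RQS: 182 < QS < 476.
Intersection: 182 < QS < 245, so integers 183 through 244: 62 values.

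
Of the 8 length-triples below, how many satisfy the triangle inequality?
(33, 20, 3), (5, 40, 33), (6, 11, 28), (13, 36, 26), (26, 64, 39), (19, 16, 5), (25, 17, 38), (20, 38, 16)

(3,20,33): 3+20 ≤ 33 → not valid
(5,33,40): 5+33 ≤ 40 → not valid
(6,11,28): 6+11 ≤ 28 → not valid
(13,26,36): 13+26 > 36 → valid
(26,39,64): 26+39 > 64 → valid
(5,16,19): 5+16 > 19 → valid
(17,25,38): 17+25 > 38 → valid
(16,20,38): 16+20 ≤ 38 → not valid
4 of the 8 triples form a triangle.

4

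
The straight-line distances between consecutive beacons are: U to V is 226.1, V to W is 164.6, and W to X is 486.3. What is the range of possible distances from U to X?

The maximum is all hops collinear in one direction: 226.1 + 164.6 + 486.3 = 877.0.
The longest hop is 486.3; the others sum to 390.7. Folding the others back against it leaves at least 486.3 − 390.7 = 95.6.

95.6 ≤ UX ≤ 877.0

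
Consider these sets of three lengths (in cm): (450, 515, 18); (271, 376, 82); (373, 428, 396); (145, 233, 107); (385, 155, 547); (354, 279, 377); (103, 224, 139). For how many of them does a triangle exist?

(18,450,515): 18+450 ≤ 515 → not valid
(82,271,376): 82+271 ≤ 376 → not valid
(373,396,428): 373+396 > 428 → valid
(107,145,233): 107+145 > 233 → valid
(155,385,547): 155+385 ≤ 547 → not valid
(279,354,377): 279+354 > 377 → valid
(103,139,224): 103+139 > 224 → valid
4 of the 7 triples form a triangle.

4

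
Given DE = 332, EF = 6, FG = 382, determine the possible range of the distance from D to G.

The maximum is all hops collinear in one direction: 332 + 6 + 382 = 720.
The longest hop is 382; the others sum to 338. Folding the others back against it leaves at least 382 − 338 = 44.

44 ≤ DG ≤ 720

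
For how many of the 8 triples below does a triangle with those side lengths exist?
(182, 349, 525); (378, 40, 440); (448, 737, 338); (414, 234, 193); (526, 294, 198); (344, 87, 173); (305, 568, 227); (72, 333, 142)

(182,349,525): 182+349 > 525 → valid
(40,378,440): 40+378 ≤ 440 → not valid
(338,448,737): 338+448 > 737 → valid
(193,234,414): 193+234 > 414 → valid
(198,294,526): 198+294 ≤ 526 → not valid
(87,173,344): 87+173 ≤ 344 → not valid
(227,305,568): 227+305 ≤ 568 → not valid
(72,142,333): 72+142 ≤ 333 → not valid
3 of the 8 triples form a triangle.

3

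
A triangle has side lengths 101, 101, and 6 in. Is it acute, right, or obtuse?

acute

Compare the square of the longest side to the sum of squares of the other two: 6² + 101² = 10237 > 10201 = 101².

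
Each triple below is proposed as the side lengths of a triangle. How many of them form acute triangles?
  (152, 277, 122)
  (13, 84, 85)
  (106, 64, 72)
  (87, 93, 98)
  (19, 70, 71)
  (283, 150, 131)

2

(152,277,122): 122+152 ≤ 277, not a triangle
(13,84,85): 13²+84² = 7225 = 85² → right
(106,64,72): 64²+72² = 9280 < 11236 = 106² → obtuse
(87,93,98): 87²+93² = 16218 > 9604 = 98² → acute
(19,70,71): 19²+70² = 5261 > 5041 = 71² → acute
(283,150,131): 131+150 ≤ 283, not a triangle
2 of the 6 are acute.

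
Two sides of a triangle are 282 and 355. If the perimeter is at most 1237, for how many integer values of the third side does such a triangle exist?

527

Triangle inequality: 73 < x < 637. Perimeter ≤ 1237 gives x ≤ 1237 − 282 − 355 = 600.
So 73 < x ≤ 600; integers 74 through 600: 527 values.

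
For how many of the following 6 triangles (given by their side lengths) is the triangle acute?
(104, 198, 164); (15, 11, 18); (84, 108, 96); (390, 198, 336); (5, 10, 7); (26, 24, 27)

(104,198,164): 104²+164² = 37712 < 39204 = 198² → obtuse
(15,11,18): 11²+15² = 346 > 324 = 18² → acute
(84,108,96): 84²+96² = 16272 > 11664 = 108² → acute
(390,198,336): 198²+336² = 152100 = 390² → right
(5,10,7): 5²+7² = 74 < 100 = 10² → obtuse
(26,24,27): 24²+26² = 1252 > 729 = 27² → acute
3 of the 6 are acute.

3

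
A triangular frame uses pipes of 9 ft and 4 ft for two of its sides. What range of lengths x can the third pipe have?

By the triangle inequality, x must be less than 9 + 4 = 13 and greater than |9 − 4| = 5.

5 < x < 13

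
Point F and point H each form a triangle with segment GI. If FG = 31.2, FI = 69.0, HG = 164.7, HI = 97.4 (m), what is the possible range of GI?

67.3 < GI < 100.2

From triangle FGI: |31.2 − 69.0| < GI < 31.2 + 69.0, i.e. 37.8 < GI < 100.2.
From triangle HGI: 67.3 < GI < 262.1.
Both must hold, so GI lies in the intersection.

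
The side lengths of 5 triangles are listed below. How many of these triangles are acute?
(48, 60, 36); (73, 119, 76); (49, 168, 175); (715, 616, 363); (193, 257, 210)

(48,60,36): 36²+48² = 3600 = 60² → right
(73,119,76): 73²+76² = 11105 < 14161 = 119² → obtuse
(49,168,175): 49²+168² = 30625 = 175² → right
(715,616,363): 363²+616² = 511225 = 715² → right
(193,257,210): 193²+210² = 81349 > 66049 = 257² → acute
1 of the 5 is acute.

1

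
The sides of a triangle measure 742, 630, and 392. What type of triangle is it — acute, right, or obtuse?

right

Compare the square of the longest side to the sum of squares of the other two: 392² + 630² = 550564 = 742².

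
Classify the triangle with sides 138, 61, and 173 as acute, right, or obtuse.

Compare the square of the longest side to the sum of squares of the other two: 61² + 138² = 22765 < 29929 = 173².

obtuse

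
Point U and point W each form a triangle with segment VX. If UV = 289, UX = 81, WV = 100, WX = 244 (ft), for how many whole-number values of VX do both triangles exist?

135

From triangle UVX: 208 < VX < 370.
From triangle WVX: 144 < VX < 344.
Intersection: 208 < VX < 344, so integers 209 through 343: 135 values.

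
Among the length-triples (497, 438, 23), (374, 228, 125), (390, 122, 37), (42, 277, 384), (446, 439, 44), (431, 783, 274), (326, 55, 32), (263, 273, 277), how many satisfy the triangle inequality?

2

(23,438,497): 23+438 ≤ 497 → not valid
(125,228,374): 125+228 ≤ 374 → not valid
(37,122,390): 37+122 ≤ 390 → not valid
(42,277,384): 42+277 ≤ 384 → not valid
(44,439,446): 44+439 > 446 → valid
(274,431,783): 274+431 ≤ 783 → not valid
(32,55,326): 32+55 ≤ 326 → not valid
(263,273,277): 263+273 > 277 → valid
2 of the 8 triples form a triangle.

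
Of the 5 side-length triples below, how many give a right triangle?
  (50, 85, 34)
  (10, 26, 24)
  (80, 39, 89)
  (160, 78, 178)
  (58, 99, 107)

(50,85,34): 34+50 ≤ 85, not a triangle
(10,26,24): 10²+24² = 676 = 26² → right
(80,39,89): 39²+80² = 7921 = 89² → right
(160,78,178): 78²+160² = 31684 = 178² → right
(58,99,107): 58²+99² = 13165 > 11449 = 107² → acute
3 of the 5 are right.

3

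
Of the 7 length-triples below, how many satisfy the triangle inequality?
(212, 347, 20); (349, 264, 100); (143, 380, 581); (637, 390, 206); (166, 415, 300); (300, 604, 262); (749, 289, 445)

(20,212,347): 20+212 ≤ 347 → not valid
(100,264,349): 100+264 > 349 → valid
(143,380,581): 143+380 ≤ 581 → not valid
(206,390,637): 206+390 ≤ 637 → not valid
(166,300,415): 166+300 > 415 → valid
(262,300,604): 262+300 ≤ 604 → not valid
(289,445,749): 289+445 ≤ 749 → not valid
2 of the 7 triples form a triangle.

2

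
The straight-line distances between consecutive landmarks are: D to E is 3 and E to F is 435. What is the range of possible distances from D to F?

432 ≤ DF ≤ 438

By the triangle inequality, |3 − 435| ≤ DF ≤ 3 + 435.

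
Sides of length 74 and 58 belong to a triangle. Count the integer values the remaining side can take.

The third side lies in the open interval (16, 132).
Integers from 17 to 131 inclusive: 131 − 17 + 1 = 115.

115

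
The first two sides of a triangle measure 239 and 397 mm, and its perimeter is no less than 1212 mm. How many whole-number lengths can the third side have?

Triangle inequality: 158 < x < 636. Perimeter ≥ 1212 gives x ≥ 1212 − 239 − 397 = 576.
So 576 ≤ x < 636; integers 576 through 635: 60 values.

60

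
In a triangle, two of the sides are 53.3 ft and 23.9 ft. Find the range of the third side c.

By the triangle inequality, c must be less than 53.3 + 23.9 = 77.2 and greater than |53.3 − 23.9| = 29.4.

29.4 < c < 77.2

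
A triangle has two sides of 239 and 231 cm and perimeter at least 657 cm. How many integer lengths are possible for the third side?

Triangle inequality: 8 < x < 470. Perimeter ≥ 657 gives x ≥ 657 − 239 − 231 = 187.
So 187 ≤ x < 470; integers 187 through 469: 283 values.

283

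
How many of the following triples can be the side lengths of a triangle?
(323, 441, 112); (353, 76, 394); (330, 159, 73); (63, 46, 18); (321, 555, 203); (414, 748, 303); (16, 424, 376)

(112,323,441): 112+323 ≤ 441 → not valid
(76,353,394): 76+353 > 394 → valid
(73,159,330): 73+159 ≤ 330 → not valid
(18,46,63): 18+46 > 63 → valid
(203,321,555): 203+321 ≤ 555 → not valid
(303,414,748): 303+414 ≤ 748 → not valid
(16,376,424): 16+376 ≤ 424 → not valid
2 of the 7 triples form a triangle.

2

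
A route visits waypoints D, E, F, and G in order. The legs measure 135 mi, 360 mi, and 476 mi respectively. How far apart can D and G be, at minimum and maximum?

0 ≤ DG ≤ 971 mi

The maximum is all hops collinear in one direction: 135 + 360 + 476 = 971.
The longest hop is 476; the others sum to 495. Since 476 ≤ 495, the path can fold back on itself completely, so the minimum distance is 0.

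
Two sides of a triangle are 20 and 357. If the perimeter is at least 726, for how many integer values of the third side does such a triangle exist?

28

Triangle inequality: 337 < x < 377. Perimeter ≥ 726 gives x ≥ 726 − 20 − 357 = 349.
So 349 ≤ x < 377; integers 349 through 376: 28 values.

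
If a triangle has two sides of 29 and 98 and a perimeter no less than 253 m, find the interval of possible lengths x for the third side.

Triangle inequality alone gives 69 < x < 127.
The perimeter condition gives x ≥ 253 − 29 − 98 = 126.
Intersecting the two: 126 ≤ x < 127.

126 ≤ x < 127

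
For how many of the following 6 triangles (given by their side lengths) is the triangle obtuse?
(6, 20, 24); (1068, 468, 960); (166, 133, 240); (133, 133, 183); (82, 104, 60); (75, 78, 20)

4

(6,20,24): 6²+20² = 436 < 576 = 24² → obtuse
(1068,468,960): 468²+960² = 1140624 = 1068² → right
(166,133,240): 133²+166² = 45245 < 57600 = 240² → obtuse
(133,133,183): 133²+133² = 35378 > 33489 = 183² → acute
(82,104,60): 60²+82² = 10324 < 10816 = 104² → obtuse
(75,78,20): 20²+75² = 6025 < 6084 = 78² → obtuse
4 of the 6 are obtuse.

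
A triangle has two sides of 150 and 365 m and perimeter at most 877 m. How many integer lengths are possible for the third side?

147

Triangle inequality: 215 < x < 515. Perimeter ≤ 877 gives x ≤ 877 − 150 − 365 = 362.
So 215 < x ≤ 362; integers 216 through 362: 147 values.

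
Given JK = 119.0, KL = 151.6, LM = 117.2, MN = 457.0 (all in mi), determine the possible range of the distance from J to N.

The maximum is all hops collinear in one direction: 119.0 + 151.6 + 117.2 + 457.0 = 844.8.
The longest hop is 457.0; the others sum to 387.8. Folding the others back against it leaves at least 457.0 − 387.8 = 69.2.

69.2 ≤ JN ≤ 844.8 mi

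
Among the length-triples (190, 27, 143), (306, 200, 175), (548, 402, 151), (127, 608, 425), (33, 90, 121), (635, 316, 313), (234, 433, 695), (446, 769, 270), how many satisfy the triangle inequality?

3

(27,143,190): 27+143 ≤ 190 → not valid
(175,200,306): 175+200 > 306 → valid
(151,402,548): 151+402 > 548 → valid
(127,425,608): 127+425 ≤ 608 → not valid
(33,90,121): 33+90 > 121 → valid
(313,316,635): 313+316 ≤ 635 → not valid
(234,433,695): 234+433 ≤ 695 → not valid
(270,446,769): 270+446 ≤ 769 → not valid
3 of the 8 triples form a triangle.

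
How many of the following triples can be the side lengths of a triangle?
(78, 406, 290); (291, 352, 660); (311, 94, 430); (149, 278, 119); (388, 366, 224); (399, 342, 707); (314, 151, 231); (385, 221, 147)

(78,290,406): 78+290 ≤ 406 → not valid
(291,352,660): 291+352 ≤ 660 → not valid
(94,311,430): 94+311 ≤ 430 → not valid
(119,149,278): 119+149 ≤ 278 → not valid
(224,366,388): 224+366 > 388 → valid
(342,399,707): 342+399 > 707 → valid
(151,231,314): 151+231 > 314 → valid
(147,221,385): 147+221 ≤ 385 → not valid
3 of the 8 triples form a triangle.

3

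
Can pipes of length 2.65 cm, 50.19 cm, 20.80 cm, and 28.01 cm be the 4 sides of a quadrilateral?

A quadrilateral exists iff every side is shorter than the sum of the others — equivalently, the longest side is less than the sum of the rest.
Longest side 50.19 < 51.46 (sum of the remaining 3), so yes.

Yes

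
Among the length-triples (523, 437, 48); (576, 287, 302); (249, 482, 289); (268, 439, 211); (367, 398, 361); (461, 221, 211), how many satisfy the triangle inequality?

4

(48,437,523): 48+437 ≤ 523 → not valid
(287,302,576): 287+302 > 576 → valid
(249,289,482): 249+289 > 482 → valid
(211,268,439): 211+268 > 439 → valid
(361,367,398): 361+367 > 398 → valid
(211,221,461): 211+221 ≤ 461 → not valid
4 of the 6 triples form a triangle.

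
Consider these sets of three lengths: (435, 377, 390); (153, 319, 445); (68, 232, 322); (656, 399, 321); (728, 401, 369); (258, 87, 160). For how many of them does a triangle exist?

4

(377,390,435): 377+390 > 435 → valid
(153,319,445): 153+319 > 445 → valid
(68,232,322): 68+232 ≤ 322 → not valid
(321,399,656): 321+399 > 656 → valid
(369,401,728): 369+401 > 728 → valid
(87,160,258): 87+160 ≤ 258 → not valid
4 of the 6 triples form a triangle.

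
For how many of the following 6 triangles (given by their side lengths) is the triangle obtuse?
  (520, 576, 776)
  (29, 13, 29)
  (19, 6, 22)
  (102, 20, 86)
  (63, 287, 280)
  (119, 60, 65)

3

(520,576,776): 520²+576² = 602176 = 776² → right
(29,13,29): 13²+29² = 1010 > 841 = 29² → acute
(19,6,22): 6²+19² = 397 < 484 = 22² → obtuse
(102,20,86): 20²+86² = 7796 < 10404 = 102² → obtuse
(63,287,280): 63²+280² = 82369 = 287² → right
(119,60,65): 60²+65² = 7825 < 14161 = 119² → obtuse
3 of the 6 are obtuse.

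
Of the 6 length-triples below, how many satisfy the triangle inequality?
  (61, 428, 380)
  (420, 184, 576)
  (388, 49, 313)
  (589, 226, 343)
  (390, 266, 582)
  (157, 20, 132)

3

(61,380,428): 61+380 > 428 → valid
(184,420,576): 184+420 > 576 → valid
(49,313,388): 49+313 ≤ 388 → not valid
(226,343,589): 226+343 ≤ 589 → not valid
(266,390,582): 266+390 > 582 → valid
(20,132,157): 20+132 ≤ 157 → not valid
3 of the 6 triples form a triangle.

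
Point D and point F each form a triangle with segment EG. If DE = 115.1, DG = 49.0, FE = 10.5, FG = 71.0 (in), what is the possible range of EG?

66.1 < EG < 81.5

From triangle DEG: |115.1 − 49.0| < EG < 115.1 + 49.0, i.e. 66.1 < EG < 164.1.
From triangle FEG: 60.5 < EG < 81.5.
Both must hold, so EG lies in the intersection.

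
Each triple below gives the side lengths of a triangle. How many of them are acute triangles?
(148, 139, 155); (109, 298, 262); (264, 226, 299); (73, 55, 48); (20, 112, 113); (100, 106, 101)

4

(148,139,155): 139²+148² = 41225 > 24025 = 155² → acute
(109,298,262): 109²+262² = 80525 < 88804 = 298² → obtuse
(264,226,299): 226²+264² = 120772 > 89401 = 299² → acute
(73,55,48): 48²+55² = 5329 = 73² → right
(20,112,113): 20²+112² = 12944 > 12769 = 113² → acute
(100,106,101): 100²+101² = 20201 > 11236 = 106² → acute
4 of the 6 are acute.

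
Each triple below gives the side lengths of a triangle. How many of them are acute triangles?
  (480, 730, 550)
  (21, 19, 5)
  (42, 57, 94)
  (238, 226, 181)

1

(480,730,550): 480²+550² = 532900 = 730² → right
(21,19,5): 5²+19² = 386 < 441 = 21² → obtuse
(42,57,94): 42²+57² = 5013 < 8836 = 94² → obtuse
(238,226,181): 181²+226² = 83837 > 56644 = 238² → acute
1 of the 4 is acute.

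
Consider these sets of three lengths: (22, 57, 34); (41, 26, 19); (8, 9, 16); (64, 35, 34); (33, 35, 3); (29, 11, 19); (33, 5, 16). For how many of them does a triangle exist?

5

(22,34,57): 22+34 ≤ 57 → not valid
(19,26,41): 19+26 > 41 → valid
(8,9,16): 8+9 > 16 → valid
(34,35,64): 34+35 > 64 → valid
(3,33,35): 3+33 > 35 → valid
(11,19,29): 11+19 > 29 → valid
(5,16,33): 5+16 ≤ 33 → not valid
5 of the 7 triples form a triangle.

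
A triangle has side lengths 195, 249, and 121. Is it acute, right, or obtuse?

obtuse

Compare the square of the longest side to the sum of squares of the other two: 121² + 195² = 52666 < 62001 = 249².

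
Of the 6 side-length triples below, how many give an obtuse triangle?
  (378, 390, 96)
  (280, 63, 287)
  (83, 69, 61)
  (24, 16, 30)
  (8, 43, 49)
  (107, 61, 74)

(378,390,96): 96²+378² = 152100 = 390² → right
(280,63,287): 63²+280² = 82369 = 287² → right
(83,69,61): 61²+69² = 8482 > 6889 = 83² → acute
(24,16,30): 16²+24² = 832 < 900 = 30² → obtuse
(8,43,49): 8²+43² = 1913 < 2401 = 49² → obtuse
(107,61,74): 61²+74² = 9197 < 11449 = 107² → obtuse
3 of the 6 are obtuse.

3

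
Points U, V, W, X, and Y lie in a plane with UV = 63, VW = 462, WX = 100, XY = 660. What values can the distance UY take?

The maximum is all hops collinear in one direction: 63 + 462 + 100 + 660 = 1285.
The longest hop is 660; the others sum to 625. Folding the others back against it leaves at least 660 − 625 = 35.

35 ≤ UY ≤ 1285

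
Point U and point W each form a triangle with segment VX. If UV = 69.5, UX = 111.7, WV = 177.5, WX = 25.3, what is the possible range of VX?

From triangle UVX: |69.5 − 111.7| < VX < 69.5 + 111.7, i.e. 42.2 < VX < 181.2.
From triangle WVX: 152.2 < VX < 202.8.
Both must hold, so VX lies in the intersection.

152.2 < VX < 181.2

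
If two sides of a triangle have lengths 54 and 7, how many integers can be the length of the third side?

13

The third side lies in the open interval (47, 61).
Integers from 48 to 60 inclusive: 60 − 48 + 1 = 13.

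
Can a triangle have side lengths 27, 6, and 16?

No

The longest side is 27, but the other two sum to only 22.
22 < 27, so the triangle inequality fails.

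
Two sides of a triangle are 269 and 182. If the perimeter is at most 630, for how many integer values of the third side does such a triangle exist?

92

Triangle inequality: 87 < x < 451. Perimeter ≤ 630 gives x ≤ 630 − 269 − 182 = 179.
So 87 < x ≤ 179; integers 88 through 179: 92 values.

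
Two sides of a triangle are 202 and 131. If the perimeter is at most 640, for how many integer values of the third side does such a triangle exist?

236

Triangle inequality: 71 < x < 333. Perimeter ≤ 640 gives x ≤ 640 − 202 − 131 = 307.
So 71 < x ≤ 307; integers 72 through 307: 236 values.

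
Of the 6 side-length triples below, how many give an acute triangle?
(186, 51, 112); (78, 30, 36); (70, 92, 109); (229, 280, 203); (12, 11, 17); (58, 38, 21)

2

(186,51,112): 51+112 ≤ 186, not a triangle
(78,30,36): 30+36 ≤ 78, not a triangle
(70,92,109): 70²+92² = 13364 > 11881 = 109² → acute
(229,280,203): 203²+229² = 93650 > 78400 = 280² → acute
(12,11,17): 11²+12² = 265 < 289 = 17² → obtuse
(58,38,21): 21²+38² = 1885 < 3364 = 58² → obtuse
2 of the 6 are acute.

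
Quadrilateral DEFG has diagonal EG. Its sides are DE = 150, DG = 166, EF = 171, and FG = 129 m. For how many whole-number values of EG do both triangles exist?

257

From triangle DEG: 16 < EG < 316.
From triangle FEG: 42 < EG < 300.
Intersection: 42 < EG < 300, so integers 43 through 299: 257 values.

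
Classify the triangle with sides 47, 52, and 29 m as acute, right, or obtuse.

Compare the square of the longest side to the sum of squares of the other two: 29² + 47² = 3050 > 2704 = 52².

acute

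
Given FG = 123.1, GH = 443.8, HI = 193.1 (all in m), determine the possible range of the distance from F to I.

The maximum is all hops collinear in one direction: 123.1 + 443.8 + 193.1 = 760.0.
The longest hop is 443.8; the others sum to 316.2. Folding the others back against it leaves at least 443.8 − 316.2 = 127.6.

127.6 ≤ FI ≤ 760.0 m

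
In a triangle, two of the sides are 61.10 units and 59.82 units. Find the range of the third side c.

By the triangle inequality, c must be less than 61.10 + 59.82 = 120.92 and greater than |61.10 − 59.82| = 1.28.

1.28 < c < 120.92 (units)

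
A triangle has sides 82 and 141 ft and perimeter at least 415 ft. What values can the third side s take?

Triangle inequality alone gives 59 < s < 223.
The perimeter condition gives s ≥ 415 − 82 − 141 = 192.
Intersecting the two: 192 ≤ s < 223.

192 ≤ s < 223 ft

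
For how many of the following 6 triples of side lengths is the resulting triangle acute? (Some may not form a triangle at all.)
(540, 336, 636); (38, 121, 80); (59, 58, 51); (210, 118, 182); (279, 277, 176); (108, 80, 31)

3

(540,336,636): 336²+540² = 404496 = 636² → right
(38,121,80): 38+80 ≤ 121, not a triangle
(59,58,51): 51²+58² = 5965 > 3481 = 59² → acute
(210,118,182): 118²+182² = 47048 > 44100 = 210² → acute
(279,277,176): 176²+277² = 107705 > 77841 = 279² → acute
(108,80,31): 31²+80² = 7361 < 11664 = 108² → obtuse
3 of the 6 are acute.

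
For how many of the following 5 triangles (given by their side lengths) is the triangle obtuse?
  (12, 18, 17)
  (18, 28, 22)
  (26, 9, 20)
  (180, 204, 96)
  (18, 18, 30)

(12,18,17): 12²+17² = 433 > 324 = 18² → acute
(18,28,22): 18²+22² = 808 > 784 = 28² → acute
(26,9,20): 9²+20² = 481 < 676 = 26² → obtuse
(180,204,96): 96²+180² = 41616 = 204² → right
(18,18,30): 18²+18² = 648 < 900 = 30² → obtuse
2 of the 5 are obtuse.

2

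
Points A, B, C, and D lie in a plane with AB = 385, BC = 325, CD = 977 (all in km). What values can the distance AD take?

267 ≤ AD ≤ 1687 km

The maximum is all hops collinear in one direction: 385 + 325 + 977 = 1687.
The longest hop is 977; the others sum to 710. Folding the others back against it leaves at least 977 − 710 = 267.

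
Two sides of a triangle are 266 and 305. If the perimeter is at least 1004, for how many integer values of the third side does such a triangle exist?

138

Triangle inequality: 39 < x < 571. Perimeter ≥ 1004 gives x ≥ 1004 − 266 − 305 = 433.
So 433 ≤ x < 571; integers 433 through 570: 138 values.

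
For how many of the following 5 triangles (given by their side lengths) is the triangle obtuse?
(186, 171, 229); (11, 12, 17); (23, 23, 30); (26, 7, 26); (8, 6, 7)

1

(186,171,229): 171²+186² = 63837 > 52441 = 229² → acute
(11,12,17): 11²+12² = 265 < 289 = 17² → obtuse
(23,23,30): 23²+23² = 1058 > 900 = 30² → acute
(26,7,26): 7²+26² = 725 > 676 = 26² → acute
(8,6,7): 6²+7² = 85 > 64 = 8² → acute
1 of the 5 is obtuse.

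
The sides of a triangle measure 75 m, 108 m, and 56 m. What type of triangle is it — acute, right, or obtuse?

Compare the square of the longest side to the sum of squares of the other two: 56² + 75² = 8761 < 11664 = 108².

obtuse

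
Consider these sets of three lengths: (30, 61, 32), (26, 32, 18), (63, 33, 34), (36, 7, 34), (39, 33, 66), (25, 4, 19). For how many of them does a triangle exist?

5

(30,32,61): 30+32 > 61 → valid
(18,26,32): 18+26 > 32 → valid
(33,34,63): 33+34 > 63 → valid
(7,34,36): 7+34 > 36 → valid
(33,39,66): 33+39 > 66 → valid
(4,19,25): 4+19 ≤ 25 → not valid
5 of the 6 triples form a triangle.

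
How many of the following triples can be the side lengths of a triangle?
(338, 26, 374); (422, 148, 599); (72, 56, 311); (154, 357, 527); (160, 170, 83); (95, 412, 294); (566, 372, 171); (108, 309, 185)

1

(26,338,374): 26+338 ≤ 374 → not valid
(148,422,599): 148+422 ≤ 599 → not valid
(56,72,311): 56+72 ≤ 311 → not valid
(154,357,527): 154+357 ≤ 527 → not valid
(83,160,170): 83+160 > 170 → valid
(95,294,412): 95+294 ≤ 412 → not valid
(171,372,566): 171+372 ≤ 566 → not valid
(108,185,309): 108+185 ≤ 309 → not valid
1 of the 8 triples forms a triangle.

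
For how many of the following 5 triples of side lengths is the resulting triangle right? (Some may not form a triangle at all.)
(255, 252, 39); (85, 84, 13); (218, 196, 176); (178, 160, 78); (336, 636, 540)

(255,252,39): 39²+252² = 65025 = 255² → right
(85,84,13): 13²+84² = 7225 = 85² → right
(218,196,176): 176²+196² = 69392 > 47524 = 218² → acute
(178,160,78): 78²+160² = 31684 = 178² → right
(336,636,540): 336²+540² = 404496 = 636² → right
4 of the 5 are right.

4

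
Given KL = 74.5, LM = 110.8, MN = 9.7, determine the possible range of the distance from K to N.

The maximum is all hops collinear in one direction: 74.5 + 110.8 + 9.7 = 195.0.
The longest hop is 110.8; the others sum to 84.2. Folding the others back against it leaves at least 110.8 − 84.2 = 26.6.

26.6 ≤ KN ≤ 195.0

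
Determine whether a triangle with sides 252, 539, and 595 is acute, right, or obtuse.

Compare the square of the longest side to the sum of squares of the other two: 252² + 539² = 354025 = 595².

right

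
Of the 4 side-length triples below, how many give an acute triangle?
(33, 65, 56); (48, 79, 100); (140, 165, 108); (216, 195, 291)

1

(33,65,56): 33²+56² = 4225 = 65² → right
(48,79,100): 48²+79² = 8545 < 10000 = 100² → obtuse
(140,165,108): 108²+140² = 31264 > 27225 = 165² → acute
(216,195,291): 195²+216² = 84681 = 291² → right
1 of the 4 is acute.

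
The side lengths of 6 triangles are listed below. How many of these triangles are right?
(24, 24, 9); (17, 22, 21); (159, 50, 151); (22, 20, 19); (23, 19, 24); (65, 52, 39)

(24,24,9): 9²+24² = 657 > 576 = 24² → acute
(17,22,21): 17²+21² = 730 > 484 = 22² → acute
(159,50,151): 50²+151² = 25301 > 25281 = 159² → acute
(22,20,19): 19²+20² = 761 > 484 = 22² → acute
(23,19,24): 19²+23² = 890 > 576 = 24² → acute
(65,52,39): 39²+52² = 4225 = 65² → right
1 of the 6 is right.

1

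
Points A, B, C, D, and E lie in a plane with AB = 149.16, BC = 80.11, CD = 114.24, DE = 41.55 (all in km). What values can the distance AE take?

The maximum is all hops collinear in one direction: 149.16 + 80.11 + 114.24 + 41.55 = 385.06.
The longest hop is 149.16; the others sum to 235.90. Since 149.16 ≤ 235.90, the path can fold back on itself completely, so the minimum distance is 0.

0 ≤ AE ≤ 385.06 km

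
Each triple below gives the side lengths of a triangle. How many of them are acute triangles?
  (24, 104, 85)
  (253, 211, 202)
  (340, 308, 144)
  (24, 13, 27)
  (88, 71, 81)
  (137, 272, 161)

(24,104,85): 24²+85² = 7801 < 10816 = 104² → obtuse
(253,211,202): 202²+211² = 85325 > 64009 = 253² → acute
(340,308,144): 144²+308² = 115600 = 340² → right
(24,13,27): 13²+24² = 745 > 729 = 27² → acute
(88,71,81): 71²+81² = 11602 > 7744 = 88² → acute
(137,272,161): 137²+161² = 44690 < 73984 = 272² → obtuse
3 of the 6 are acute.

3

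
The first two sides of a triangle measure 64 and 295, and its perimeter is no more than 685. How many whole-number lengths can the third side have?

Triangle inequality: 231 < x < 359. Perimeter ≤ 685 gives x ≤ 685 − 64 − 295 = 326.
So 231 < x ≤ 326; integers 232 through 326: 95 values.

95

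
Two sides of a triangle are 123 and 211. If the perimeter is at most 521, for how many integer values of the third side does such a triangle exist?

Triangle inequality: 88 < x < 334. Perimeter ≤ 521 gives x ≤ 521 − 123 − 211 = 187.
So 88 < x ≤ 187; integers 89 through 187: 99 values.

99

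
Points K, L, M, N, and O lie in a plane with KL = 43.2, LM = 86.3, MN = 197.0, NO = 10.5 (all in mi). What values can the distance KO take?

The maximum is all hops collinear in one direction: 43.2 + 86.3 + 197.0 + 10.5 = 337.0.
The longest hop is 197.0; the others sum to 140.0. Folding the others back against it leaves at least 197.0 − 140.0 = 57.0.

57.0 ≤ KO ≤ 337.0 mi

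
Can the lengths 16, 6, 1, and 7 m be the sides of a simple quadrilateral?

No

For a quadrilateral, each side must be shorter than the sum of the others.
Here the longest side is 16, but the remaining 3 sides sum to only 14.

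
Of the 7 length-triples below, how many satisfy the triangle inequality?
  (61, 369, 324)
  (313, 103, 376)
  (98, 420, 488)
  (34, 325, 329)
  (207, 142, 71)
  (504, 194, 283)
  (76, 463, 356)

(61,324,369): 61+324 > 369 → valid
(103,313,376): 103+313 > 376 → valid
(98,420,488): 98+420 > 488 → valid
(34,325,329): 34+325 > 329 → valid
(71,142,207): 71+142 > 207 → valid
(194,283,504): 194+283 ≤ 504 → not valid
(76,356,463): 76+356 ≤ 463 → not valid
5 of the 7 triples form a triangle.

5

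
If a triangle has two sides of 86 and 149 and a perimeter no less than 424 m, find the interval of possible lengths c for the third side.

189 ≤ c < 235

Triangle inequality alone gives 63 < c < 235.
The perimeter condition gives c ≥ 424 − 86 − 149 = 189.
Intersecting the two: 189 ≤ c < 235.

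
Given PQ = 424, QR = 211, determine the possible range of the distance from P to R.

213 ≤ PR ≤ 635

By the triangle inequality, |424 − 211| ≤ PR ≤ 424 + 211.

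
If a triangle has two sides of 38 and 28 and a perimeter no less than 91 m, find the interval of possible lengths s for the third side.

25 ≤ s < 66

Triangle inequality alone gives 10 < s < 66.
The perimeter condition gives s ≥ 91 − 38 − 28 = 25.
Intersecting the two: 25 ≤ s < 66.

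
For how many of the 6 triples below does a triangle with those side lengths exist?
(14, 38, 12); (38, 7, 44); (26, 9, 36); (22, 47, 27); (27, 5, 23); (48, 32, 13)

(12,14,38): 12+14 ≤ 38 → not valid
(7,38,44): 7+38 > 44 → valid
(9,26,36): 9+26 ≤ 36 → not valid
(22,27,47): 22+27 > 47 → valid
(5,23,27): 5+23 > 27 → valid
(13,32,48): 13+32 ≤ 48 → not valid
3 of the 6 triples form a triangle.

3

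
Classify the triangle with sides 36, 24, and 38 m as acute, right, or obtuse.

acute

Compare the square of the longest side to the sum of squares of the other two: 24² + 36² = 1872 > 1444 = 38².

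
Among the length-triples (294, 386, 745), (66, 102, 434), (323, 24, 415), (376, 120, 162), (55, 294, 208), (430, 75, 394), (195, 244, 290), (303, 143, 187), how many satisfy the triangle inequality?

3

(294,386,745): 294+386 ≤ 745 → not valid
(66,102,434): 66+102 ≤ 434 → not valid
(24,323,415): 24+323 ≤ 415 → not valid
(120,162,376): 120+162 ≤ 376 → not valid
(55,208,294): 55+208 ≤ 294 → not valid
(75,394,430): 75+394 > 430 → valid
(195,244,290): 195+244 > 290 → valid
(143,187,303): 143+187 > 303 → valid
3 of the 8 triples form a triangle.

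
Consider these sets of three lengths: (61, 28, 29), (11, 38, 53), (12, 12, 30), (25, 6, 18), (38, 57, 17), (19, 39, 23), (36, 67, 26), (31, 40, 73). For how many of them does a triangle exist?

(28,29,61): 28+29 ≤ 61 → not valid
(11,38,53): 11+38 ≤ 53 → not valid
(12,12,30): 12+12 ≤ 30 → not valid
(6,18,25): 6+18 ≤ 25 → not valid
(17,38,57): 17+38 ≤ 57 → not valid
(19,23,39): 19+23 > 39 → valid
(26,36,67): 26+36 ≤ 67 → not valid
(31,40,73): 31+40 ≤ 73 → not valid
1 of the 8 triples forms a triangle.

1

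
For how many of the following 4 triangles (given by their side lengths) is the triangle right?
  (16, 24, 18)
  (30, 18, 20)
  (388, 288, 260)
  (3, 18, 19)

1

(16,24,18): 16²+18² = 580 > 576 = 24² → acute
(30,18,20): 18²+20² = 724 < 900 = 30² → obtuse
(388,288,260): 260²+288² = 150544 = 388² → right
(3,18,19): 3²+18² = 333 < 361 = 19² → obtuse
1 of the 4 is right.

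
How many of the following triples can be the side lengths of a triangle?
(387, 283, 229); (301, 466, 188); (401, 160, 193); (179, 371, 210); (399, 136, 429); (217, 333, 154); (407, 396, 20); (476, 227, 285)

(229,283,387): 229+283 > 387 → valid
(188,301,466): 188+301 > 466 → valid
(160,193,401): 160+193 ≤ 401 → not valid
(179,210,371): 179+210 > 371 → valid
(136,399,429): 136+399 > 429 → valid
(154,217,333): 154+217 > 333 → valid
(20,396,407): 20+396 > 407 → valid
(227,285,476): 227+285 > 476 → valid
7 of the 8 triples form a triangle.

7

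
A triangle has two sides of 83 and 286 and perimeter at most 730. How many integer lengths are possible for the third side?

Triangle inequality: 203 < x < 369. Perimeter ≤ 730 gives x ≤ 730 − 83 − 286 = 361.
So 203 < x ≤ 361; integers 204 through 361: 158 values.

158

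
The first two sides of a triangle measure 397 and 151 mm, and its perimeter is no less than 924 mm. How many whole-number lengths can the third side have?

Triangle inequality: 246 < x < 548. Perimeter ≥ 924 gives x ≥ 924 − 397 − 151 = 376.
So 376 ≤ x < 548; integers 376 through 547: 172 values.

172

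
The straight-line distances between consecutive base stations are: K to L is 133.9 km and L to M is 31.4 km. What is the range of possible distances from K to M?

102.5 ≤ KM ≤ 165.3 km

By the triangle inequality, |133.9 − 31.4| ≤ KM ≤ 133.9 + 31.4.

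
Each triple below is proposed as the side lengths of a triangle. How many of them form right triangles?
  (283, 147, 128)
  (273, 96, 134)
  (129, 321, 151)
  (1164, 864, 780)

1

(283,147,128): 128+147 ≤ 283, not a triangle
(273,96,134): 96+134 ≤ 273, not a triangle
(129,321,151): 129+151 ≤ 321, not a triangle
(1164,864,780): 780²+864² = 1354896 = 1164² → right
1 of the 4 is right.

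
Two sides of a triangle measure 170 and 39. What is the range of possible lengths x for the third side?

By the triangle inequality, x must be less than 170 + 39 = 209 and greater than |170 − 39| = 131.

131 < x < 209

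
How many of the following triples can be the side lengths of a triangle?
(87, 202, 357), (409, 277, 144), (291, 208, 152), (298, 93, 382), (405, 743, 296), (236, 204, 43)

(87,202,357): 87+202 ≤ 357 → not valid
(144,277,409): 144+277 > 409 → valid
(152,208,291): 152+208 > 291 → valid
(93,298,382): 93+298 > 382 → valid
(296,405,743): 296+405 ≤ 743 → not valid
(43,204,236): 43+204 > 236 → valid
4 of the 6 triples form a triangle.

4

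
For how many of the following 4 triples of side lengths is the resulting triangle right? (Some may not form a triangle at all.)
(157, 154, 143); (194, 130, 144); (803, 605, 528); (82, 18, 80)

3

(157,154,143): 143²+154² = 44165 > 24649 = 157² → acute
(194,130,144): 130²+144² = 37636 = 194² → right
(803,605,528): 528²+605² = 644809 = 803² → right
(82,18,80): 18²+80² = 6724 = 82² → right
3 of the 4 are right.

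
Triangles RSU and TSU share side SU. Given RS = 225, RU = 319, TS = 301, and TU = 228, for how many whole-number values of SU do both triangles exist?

From triangle RSU: 94 < SU < 544.
From triangle TSU: 73 < SU < 529.
Intersection: 94 < SU < 529, so integers 95 through 528: 434 values.

434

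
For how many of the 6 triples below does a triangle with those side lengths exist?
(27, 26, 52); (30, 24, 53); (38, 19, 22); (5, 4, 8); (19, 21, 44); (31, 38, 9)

(26,27,52): 26+27 > 52 → valid
(24,30,53): 24+30 > 53 → valid
(19,22,38): 19+22 > 38 → valid
(4,5,8): 4+5 > 8 → valid
(19,21,44): 19+21 ≤ 44 → not valid
(9,31,38): 9+31 > 38 → valid
5 of the 6 triples form a triangle.

5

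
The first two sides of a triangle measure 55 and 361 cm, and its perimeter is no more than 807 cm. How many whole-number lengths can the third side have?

85

Triangle inequality: 306 < x < 416. Perimeter ≤ 807 gives x ≤ 807 − 55 − 361 = 391.
So 306 < x ≤ 391; integers 307 through 391: 85 values.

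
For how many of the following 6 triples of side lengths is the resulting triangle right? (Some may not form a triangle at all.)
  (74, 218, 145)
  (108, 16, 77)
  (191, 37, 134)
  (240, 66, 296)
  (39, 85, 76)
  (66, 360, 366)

1

(74,218,145): 74²+145² = 26501 < 47524 = 218² → obtuse
(108,16,77): 16+77 ≤ 108, not a triangle
(191,37,134): 37+134 ≤ 191, not a triangle
(240,66,296): 66²+240² = 61956 < 87616 = 296² → obtuse
(39,85,76): 39²+76² = 7297 > 7225 = 85² → acute
(66,360,366): 66²+360² = 133956 = 366² → right
1 of the 6 is right.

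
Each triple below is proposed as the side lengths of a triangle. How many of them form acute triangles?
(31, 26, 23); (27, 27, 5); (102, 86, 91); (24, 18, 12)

3

(31,26,23): 23²+26² = 1205 > 961 = 31² → acute
(27,27,5): 5²+27² = 754 > 729 = 27² → acute
(102,86,91): 86²+91² = 15677 > 10404 = 102² → acute
(24,18,12): 12²+18² = 468 < 576 = 24² → obtuse
3 of the 4 are acute.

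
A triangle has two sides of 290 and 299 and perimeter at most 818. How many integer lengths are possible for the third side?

Triangle inequality: 9 < x < 589. Perimeter ≤ 818 gives x ≤ 818 − 290 − 299 = 229.
So 9 < x ≤ 229; integers 10 through 229: 220 values.

220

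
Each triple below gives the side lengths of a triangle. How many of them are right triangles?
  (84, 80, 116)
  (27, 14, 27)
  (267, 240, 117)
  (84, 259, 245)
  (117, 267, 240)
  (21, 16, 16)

(84,80,116): 80²+84² = 13456 = 116² → right
(27,14,27): 14²+27² = 925 > 729 = 27² → acute
(267,240,117): 117²+240² = 71289 = 267² → right
(84,259,245): 84²+245² = 67081 = 259² → right
(117,267,240): 117²+240² = 71289 = 267² → right
(21,16,16): 16²+16² = 512 > 441 = 21² → acute
4 of the 6 are right.

4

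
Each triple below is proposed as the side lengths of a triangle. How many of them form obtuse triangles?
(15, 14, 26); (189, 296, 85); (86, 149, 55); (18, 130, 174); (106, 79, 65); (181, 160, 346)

(15,14,26): 14²+15² = 421 < 676 = 26² → obtuse
(189,296,85): 85+189 ≤ 296, not a triangle
(86,149,55): 55+86 ≤ 149, not a triangle
(18,130,174): 18+130 ≤ 174, not a triangle
(106,79,65): 65²+79² = 10466 < 11236 = 106² → obtuse
(181,160,346): 160+181 ≤ 346, not a triangle
2 of the 6 are obtuse.

2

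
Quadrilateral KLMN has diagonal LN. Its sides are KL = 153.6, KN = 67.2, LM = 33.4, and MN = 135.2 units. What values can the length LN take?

From triangle KLN: |153.6 − 67.2| < LN < 153.6 + 67.2, i.e. 86.4 < LN < 220.8.
From triangle MLN: 101.8 < LN < 168.6.
Both must hold, so LN lies in the intersection.

101.8 < LN < 168.6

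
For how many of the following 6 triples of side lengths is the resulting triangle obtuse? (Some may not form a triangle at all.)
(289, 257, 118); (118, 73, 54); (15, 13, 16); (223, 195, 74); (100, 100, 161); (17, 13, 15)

(289,257,118): 118²+257² = 79973 < 83521 = 289² → obtuse
(118,73,54): 54²+73² = 8245 < 13924 = 118² → obtuse
(15,13,16): 13²+15² = 394 > 256 = 16² → acute
(223,195,74): 74²+195² = 43501 < 49729 = 223² → obtuse
(100,100,161): 100²+100² = 20000 < 25921 = 161² → obtuse
(17,13,15): 13²+15² = 394 > 289 = 17² → acute
4 of the 6 are obtuse.

4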